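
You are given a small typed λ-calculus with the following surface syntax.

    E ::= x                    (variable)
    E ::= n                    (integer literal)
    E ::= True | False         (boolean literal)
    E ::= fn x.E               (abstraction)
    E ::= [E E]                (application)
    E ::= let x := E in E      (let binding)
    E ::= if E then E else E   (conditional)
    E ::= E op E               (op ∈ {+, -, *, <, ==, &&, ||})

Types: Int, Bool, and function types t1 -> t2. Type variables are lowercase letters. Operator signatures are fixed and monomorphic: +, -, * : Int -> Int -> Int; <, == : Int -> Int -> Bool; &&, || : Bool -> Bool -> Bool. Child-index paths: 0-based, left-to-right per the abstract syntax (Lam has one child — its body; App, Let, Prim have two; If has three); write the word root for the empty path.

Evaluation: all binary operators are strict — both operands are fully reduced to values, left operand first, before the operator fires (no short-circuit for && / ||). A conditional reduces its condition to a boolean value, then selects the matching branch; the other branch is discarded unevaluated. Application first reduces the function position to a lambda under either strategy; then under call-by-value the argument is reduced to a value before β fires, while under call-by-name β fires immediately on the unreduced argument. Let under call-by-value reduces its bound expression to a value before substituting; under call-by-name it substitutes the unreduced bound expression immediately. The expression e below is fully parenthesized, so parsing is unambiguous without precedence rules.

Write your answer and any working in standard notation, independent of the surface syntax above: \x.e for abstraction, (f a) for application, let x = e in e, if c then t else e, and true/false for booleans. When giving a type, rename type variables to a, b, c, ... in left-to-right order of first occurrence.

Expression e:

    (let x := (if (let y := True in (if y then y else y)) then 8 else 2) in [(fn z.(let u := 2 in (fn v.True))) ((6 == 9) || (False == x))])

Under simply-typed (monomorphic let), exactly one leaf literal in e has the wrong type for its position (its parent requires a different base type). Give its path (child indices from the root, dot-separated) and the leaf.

Trace:
let y : Bool
y : Bool
  unify Bool ~ Bool
y : Bool
y : Bool
  unify Bool ~ Bool
  unify Bool ~ Bool
  unify Int ~ Int
let x : Int
let u : Int
\v._ : b -> Bool
\z._ : a -> b -> Bool
  unify Int ~ Int
  unify Int ~ Int
  unify Bool ~ Bool
  unify Bool ~ Int
  FAIL: mismatch Bool ~ Int

Answer: 1.1.1.0 : false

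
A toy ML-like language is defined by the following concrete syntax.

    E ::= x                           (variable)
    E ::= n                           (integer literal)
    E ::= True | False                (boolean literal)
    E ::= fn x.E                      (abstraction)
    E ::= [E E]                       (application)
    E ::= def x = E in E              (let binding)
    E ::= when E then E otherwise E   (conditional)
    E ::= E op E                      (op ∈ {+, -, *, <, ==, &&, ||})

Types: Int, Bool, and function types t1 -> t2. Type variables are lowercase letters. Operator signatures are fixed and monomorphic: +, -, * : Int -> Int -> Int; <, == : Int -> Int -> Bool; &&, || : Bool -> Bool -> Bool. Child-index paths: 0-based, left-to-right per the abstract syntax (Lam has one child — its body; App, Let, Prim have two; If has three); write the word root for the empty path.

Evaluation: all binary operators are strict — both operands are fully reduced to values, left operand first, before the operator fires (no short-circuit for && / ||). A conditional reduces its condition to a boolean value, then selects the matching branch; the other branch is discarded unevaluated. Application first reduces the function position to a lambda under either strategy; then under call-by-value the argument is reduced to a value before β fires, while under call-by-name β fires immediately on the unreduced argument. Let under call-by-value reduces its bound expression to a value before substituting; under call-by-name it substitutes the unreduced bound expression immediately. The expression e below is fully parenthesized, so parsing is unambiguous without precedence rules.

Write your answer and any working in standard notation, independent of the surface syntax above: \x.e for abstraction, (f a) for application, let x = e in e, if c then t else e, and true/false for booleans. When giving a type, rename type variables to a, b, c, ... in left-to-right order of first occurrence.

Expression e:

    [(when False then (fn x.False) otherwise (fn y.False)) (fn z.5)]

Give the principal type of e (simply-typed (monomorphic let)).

Answer: Bool

Derivation:
  unify Bool ~ Bool
\x._ : a -> Bool
\y._ : b -> Bool
  unify a -> Bool ~ b -> Bool
  unify a ~ b
  unify Bool ~ Bool
\z._ : c -> Int
  unify b -> Bool ~ (c -> Int) -> d
  unify b ~ c -> Int
  unify Bool ~ d
_ _ : Bool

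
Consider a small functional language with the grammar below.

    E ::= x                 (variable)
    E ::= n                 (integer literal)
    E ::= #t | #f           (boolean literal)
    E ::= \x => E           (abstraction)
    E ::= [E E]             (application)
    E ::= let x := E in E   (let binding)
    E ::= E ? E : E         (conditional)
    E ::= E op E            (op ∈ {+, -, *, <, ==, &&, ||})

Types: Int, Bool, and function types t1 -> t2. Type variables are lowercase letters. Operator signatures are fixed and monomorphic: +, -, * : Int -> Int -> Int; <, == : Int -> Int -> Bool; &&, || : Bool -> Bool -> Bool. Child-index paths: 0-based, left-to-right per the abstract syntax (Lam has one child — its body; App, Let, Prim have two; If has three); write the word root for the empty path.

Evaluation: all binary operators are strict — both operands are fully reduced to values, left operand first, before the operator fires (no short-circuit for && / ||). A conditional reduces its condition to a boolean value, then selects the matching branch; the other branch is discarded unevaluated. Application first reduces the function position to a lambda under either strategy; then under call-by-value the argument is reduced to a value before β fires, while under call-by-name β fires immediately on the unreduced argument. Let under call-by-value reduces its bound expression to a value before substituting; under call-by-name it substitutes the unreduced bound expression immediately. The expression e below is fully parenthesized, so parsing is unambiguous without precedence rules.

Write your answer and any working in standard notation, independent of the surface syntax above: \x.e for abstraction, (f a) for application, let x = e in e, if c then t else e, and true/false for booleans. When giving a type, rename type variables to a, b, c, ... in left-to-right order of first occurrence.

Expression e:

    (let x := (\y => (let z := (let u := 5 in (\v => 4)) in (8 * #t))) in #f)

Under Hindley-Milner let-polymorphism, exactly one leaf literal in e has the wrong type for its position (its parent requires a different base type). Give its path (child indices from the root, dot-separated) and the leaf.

Working:
let u : Int
\v._ : b -> Int
let z : forall. b -> Int
  unify Int ~ Int
  unify Bool ~ Int
  FAIL: mismatch Bool ~ Int

Answer: 0.0.1.1 : true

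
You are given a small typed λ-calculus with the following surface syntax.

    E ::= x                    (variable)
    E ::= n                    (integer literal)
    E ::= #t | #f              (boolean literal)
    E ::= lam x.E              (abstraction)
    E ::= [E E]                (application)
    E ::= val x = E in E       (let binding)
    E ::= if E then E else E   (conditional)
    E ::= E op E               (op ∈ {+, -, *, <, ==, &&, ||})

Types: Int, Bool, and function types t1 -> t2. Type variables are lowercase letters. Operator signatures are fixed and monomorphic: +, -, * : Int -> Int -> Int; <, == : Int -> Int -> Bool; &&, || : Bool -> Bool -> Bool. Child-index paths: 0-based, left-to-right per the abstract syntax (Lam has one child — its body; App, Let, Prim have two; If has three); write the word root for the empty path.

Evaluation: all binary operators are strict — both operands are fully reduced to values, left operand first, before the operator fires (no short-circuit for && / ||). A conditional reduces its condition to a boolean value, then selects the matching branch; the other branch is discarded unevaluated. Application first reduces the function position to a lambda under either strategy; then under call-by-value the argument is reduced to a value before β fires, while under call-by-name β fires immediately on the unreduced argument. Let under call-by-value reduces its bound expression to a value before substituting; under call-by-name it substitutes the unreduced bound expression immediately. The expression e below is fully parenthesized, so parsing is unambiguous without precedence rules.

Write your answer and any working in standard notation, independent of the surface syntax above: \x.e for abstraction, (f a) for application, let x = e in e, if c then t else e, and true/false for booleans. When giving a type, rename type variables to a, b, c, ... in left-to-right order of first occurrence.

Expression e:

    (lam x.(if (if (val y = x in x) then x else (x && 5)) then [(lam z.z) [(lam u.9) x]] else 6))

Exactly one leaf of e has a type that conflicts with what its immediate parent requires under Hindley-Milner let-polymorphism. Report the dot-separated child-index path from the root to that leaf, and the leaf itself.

Answer: 0.0.2.1 : 5

Trace:
x : a
let y : a
x : a
  unify a ~ Bool
x : Bool
x : Bool
  unify Bool ~ Bool
  unify Int ~ Bool
  FAIL: mismatch Int ~ Bool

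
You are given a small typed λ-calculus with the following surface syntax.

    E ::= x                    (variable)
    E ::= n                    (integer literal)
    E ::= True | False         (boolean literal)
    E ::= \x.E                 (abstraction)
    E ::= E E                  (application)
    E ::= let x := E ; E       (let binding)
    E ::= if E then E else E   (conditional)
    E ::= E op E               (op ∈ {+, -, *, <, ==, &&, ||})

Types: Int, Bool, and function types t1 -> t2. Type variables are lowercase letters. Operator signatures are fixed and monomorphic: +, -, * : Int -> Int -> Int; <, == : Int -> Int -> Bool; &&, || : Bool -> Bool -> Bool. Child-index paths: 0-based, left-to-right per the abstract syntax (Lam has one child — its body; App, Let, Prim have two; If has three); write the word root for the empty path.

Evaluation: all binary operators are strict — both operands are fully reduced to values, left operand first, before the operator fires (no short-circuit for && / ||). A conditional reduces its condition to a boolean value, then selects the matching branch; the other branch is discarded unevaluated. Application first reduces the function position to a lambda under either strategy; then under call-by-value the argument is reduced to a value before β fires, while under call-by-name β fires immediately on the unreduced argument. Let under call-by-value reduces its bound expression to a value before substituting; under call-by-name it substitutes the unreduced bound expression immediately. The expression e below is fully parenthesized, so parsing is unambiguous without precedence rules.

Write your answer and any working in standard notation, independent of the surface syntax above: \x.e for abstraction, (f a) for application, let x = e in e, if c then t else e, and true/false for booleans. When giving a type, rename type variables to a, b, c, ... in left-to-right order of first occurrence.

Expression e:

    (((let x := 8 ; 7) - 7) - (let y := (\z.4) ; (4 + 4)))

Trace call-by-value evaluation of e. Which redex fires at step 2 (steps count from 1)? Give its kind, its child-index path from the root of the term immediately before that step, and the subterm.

Answer: delta at 0 : (7 - 7)

Derivation:
step 0: (((let x = 8 in 7) - 7) - (let y = (\z.4) in (4 + 4)))
step 1: [let@0.0] ((7 - 7) - (let y = (\z.4) in (4 + 4)))
step 2: [delta@0] (0 - (let y = (\z.4) in (4 + 4)))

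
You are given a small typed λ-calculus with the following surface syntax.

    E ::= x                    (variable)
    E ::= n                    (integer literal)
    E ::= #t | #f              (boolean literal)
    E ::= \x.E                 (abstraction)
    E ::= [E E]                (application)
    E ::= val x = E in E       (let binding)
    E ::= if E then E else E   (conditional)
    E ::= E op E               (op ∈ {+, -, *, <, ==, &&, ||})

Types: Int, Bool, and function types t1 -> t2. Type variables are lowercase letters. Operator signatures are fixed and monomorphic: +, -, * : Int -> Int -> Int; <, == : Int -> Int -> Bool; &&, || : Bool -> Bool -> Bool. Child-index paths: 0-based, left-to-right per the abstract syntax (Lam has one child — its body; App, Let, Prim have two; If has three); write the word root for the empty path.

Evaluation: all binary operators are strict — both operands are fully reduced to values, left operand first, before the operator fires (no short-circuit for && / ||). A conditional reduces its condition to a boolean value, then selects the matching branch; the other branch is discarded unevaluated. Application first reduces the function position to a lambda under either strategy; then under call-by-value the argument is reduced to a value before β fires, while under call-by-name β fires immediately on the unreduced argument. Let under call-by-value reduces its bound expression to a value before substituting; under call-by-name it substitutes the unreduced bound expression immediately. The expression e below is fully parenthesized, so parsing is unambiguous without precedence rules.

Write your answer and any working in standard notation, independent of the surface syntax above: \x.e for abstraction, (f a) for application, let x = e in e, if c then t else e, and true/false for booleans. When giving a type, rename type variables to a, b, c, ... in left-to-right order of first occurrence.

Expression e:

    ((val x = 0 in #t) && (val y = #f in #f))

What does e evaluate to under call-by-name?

Derivation:
step 0: ((let x = 0 in true) && (let y = false in false))
step 1: [let@0] (true && (let y = false in false))
step 2: [let@1] (true && false)
step 3: [delta@root] false

Answer: false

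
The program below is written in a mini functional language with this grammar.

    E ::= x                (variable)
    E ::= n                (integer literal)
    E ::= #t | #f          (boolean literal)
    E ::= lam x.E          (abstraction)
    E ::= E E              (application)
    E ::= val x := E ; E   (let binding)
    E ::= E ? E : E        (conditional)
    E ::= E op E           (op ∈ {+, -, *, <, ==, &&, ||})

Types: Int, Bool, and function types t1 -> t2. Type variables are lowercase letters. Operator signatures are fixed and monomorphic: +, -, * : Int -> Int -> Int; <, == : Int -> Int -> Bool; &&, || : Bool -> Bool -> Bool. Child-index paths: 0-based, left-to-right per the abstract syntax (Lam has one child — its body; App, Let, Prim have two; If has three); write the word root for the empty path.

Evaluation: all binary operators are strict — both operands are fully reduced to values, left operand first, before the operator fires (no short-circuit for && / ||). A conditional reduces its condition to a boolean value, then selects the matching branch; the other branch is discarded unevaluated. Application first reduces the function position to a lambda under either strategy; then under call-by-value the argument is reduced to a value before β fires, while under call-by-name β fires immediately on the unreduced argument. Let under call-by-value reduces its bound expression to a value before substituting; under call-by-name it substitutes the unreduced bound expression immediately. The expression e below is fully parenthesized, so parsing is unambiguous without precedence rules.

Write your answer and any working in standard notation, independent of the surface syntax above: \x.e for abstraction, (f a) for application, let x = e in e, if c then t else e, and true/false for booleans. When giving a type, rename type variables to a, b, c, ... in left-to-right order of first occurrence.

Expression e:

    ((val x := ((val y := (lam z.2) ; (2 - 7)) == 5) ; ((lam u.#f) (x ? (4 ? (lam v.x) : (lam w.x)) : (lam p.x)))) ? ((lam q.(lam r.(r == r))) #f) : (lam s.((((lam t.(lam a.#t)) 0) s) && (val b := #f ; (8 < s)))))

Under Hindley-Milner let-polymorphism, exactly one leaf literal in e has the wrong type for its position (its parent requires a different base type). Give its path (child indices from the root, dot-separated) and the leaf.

Working:
\z._ : a -> Int
let y : forall. a -> Int
  unify Int ~ Int
  unify Int ~ Int
  unify Int ~ Int
  unify Int ~ Int
let x : Bool
\u._ : b -> Bool
x : Bool
  unify Bool ~ Bool
  unify Int ~ Bool
  FAIL: mismatch Int ~ Bool

Answer: 0.1.1.1.0 : 4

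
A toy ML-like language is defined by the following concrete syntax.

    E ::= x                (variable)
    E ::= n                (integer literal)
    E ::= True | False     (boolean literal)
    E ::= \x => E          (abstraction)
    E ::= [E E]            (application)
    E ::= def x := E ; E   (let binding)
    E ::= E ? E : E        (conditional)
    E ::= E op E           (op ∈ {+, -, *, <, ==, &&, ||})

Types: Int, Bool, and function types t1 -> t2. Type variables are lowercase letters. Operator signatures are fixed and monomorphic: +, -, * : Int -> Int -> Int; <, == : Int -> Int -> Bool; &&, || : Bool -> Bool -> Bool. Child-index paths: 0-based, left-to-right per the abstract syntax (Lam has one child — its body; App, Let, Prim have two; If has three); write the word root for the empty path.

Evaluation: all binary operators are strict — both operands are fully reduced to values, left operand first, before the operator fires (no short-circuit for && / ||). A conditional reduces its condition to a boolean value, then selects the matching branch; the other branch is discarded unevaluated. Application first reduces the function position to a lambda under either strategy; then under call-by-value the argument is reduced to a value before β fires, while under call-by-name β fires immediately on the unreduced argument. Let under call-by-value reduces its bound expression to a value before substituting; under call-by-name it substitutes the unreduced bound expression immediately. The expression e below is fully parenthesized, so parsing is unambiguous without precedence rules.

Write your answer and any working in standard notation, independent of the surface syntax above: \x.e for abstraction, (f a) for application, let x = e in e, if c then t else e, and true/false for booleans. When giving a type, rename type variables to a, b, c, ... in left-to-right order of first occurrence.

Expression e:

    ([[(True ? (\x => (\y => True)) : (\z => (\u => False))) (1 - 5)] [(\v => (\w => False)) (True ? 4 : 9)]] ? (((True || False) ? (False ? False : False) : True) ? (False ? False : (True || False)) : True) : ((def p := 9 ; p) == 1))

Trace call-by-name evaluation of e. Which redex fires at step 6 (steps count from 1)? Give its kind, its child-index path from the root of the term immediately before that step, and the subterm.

Working:
step 0: (if (((if true then (\x.(\y.true)) else (\z.(\u.false))) (1 - 5)) ((\v.(\w.false)) (if true then 4 else 9))) then (if (if (true || false) then (if false then false else false) else true) then (if false then false else (true || false)) else true) else ((let p = 9 in p) == 1))
step 1: [if@0.0.0] (if (((\x.(\y.true)) (1 - 5)) ((\v.(\w.false)) (if true then 4 else 9))) then (if (if (true || false) then (if false then false else false) else true) then (if false then false else (true || false)) else true) else ((let p = 9 in p) == 1))
step 2: [beta@0.0] (if ((\y.true) ((\v.(\w.false)) (if true then 4 else 9))) then (if (if (true || false) then (if false then false else false) else true) then (if false then false else (true || false)) else true) else ((let p = 9 in p) == 1))
step 3: [beta@0] (if true then (if (if (true || false) then (if false then false else false) else true) then (if false then false else (true || false)) else true) else ((let p = 9 in p) == 1))
step 4: [if@root] (if (if (true || false) then (if false then false else false) else true) then (if false then false else (true || false)) else true)
step 5: [delta@0.0] (if (if true then (if false then false else false) else true) then (if false then false else (true || false)) else true)
step 6: [if@0] (if (if false then false else false) then (if false then false else (true || false)) else true)

Answer: if at 0 : (if true then (if false then false else false) else true)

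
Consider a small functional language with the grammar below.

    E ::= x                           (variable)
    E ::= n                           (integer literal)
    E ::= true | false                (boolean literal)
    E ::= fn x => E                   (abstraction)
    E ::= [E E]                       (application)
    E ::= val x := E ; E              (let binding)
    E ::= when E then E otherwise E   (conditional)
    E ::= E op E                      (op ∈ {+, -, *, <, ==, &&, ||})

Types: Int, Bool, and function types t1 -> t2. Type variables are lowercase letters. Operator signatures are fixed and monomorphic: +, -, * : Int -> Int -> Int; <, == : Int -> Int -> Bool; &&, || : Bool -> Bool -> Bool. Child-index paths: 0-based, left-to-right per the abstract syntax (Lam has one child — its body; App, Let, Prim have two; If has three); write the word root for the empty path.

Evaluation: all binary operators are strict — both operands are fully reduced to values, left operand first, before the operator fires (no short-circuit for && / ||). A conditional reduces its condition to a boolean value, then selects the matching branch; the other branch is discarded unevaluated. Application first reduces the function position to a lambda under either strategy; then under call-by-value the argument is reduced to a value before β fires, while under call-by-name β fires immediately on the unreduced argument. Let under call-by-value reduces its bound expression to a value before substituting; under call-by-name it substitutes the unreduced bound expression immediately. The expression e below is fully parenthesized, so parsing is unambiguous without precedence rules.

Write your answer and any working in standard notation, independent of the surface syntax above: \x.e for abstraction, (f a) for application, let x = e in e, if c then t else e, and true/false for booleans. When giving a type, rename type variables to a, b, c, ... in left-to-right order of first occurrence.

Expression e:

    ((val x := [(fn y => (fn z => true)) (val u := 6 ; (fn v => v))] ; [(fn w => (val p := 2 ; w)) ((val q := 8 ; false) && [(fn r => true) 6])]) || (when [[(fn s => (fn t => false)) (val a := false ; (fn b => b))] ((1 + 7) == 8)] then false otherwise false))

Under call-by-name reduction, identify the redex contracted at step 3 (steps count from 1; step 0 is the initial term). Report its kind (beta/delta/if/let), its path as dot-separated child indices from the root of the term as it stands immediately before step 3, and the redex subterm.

Derivation:
step 0: ((let x = ((\y.(\z.true)) (let u = 6 in (\v.v))) in ((\w.(let p = 2 in w)) ((let q = 8 in false) && ((\r.true) 6)))) || (if (((\s.(\t.false)) (let a = false in (\b.b))) ((1 + 7) == 8)) then false else false))
step 1: [let@0] (((\w.(let p = 2 in w)) ((let q = 8 in false) && ((\r.true) 6))) || (if (((\s.(\t.false)) (let a = false in (\b.b))) ((1 + 7) == 8)) then false else false))
step 2: [beta@0] ((let p = 2 in ((let q = 8 in false) && ((\r.true) 6))) || (if (((\s.(\t.false)) (let a = false in (\b.b))) ((1 + 7) == 8)) then false else false))
step 3: [let@0] (((let q = 8 in false) && ((\r.true) 6)) || (if (((\s.(\t.false)) (let a = false in (\b.b))) ((1 + 7) == 8)) then false else false))

Answer: let at 0 : (let p = 2 in ((let q = 8 in false) && ((\r.true) 6)))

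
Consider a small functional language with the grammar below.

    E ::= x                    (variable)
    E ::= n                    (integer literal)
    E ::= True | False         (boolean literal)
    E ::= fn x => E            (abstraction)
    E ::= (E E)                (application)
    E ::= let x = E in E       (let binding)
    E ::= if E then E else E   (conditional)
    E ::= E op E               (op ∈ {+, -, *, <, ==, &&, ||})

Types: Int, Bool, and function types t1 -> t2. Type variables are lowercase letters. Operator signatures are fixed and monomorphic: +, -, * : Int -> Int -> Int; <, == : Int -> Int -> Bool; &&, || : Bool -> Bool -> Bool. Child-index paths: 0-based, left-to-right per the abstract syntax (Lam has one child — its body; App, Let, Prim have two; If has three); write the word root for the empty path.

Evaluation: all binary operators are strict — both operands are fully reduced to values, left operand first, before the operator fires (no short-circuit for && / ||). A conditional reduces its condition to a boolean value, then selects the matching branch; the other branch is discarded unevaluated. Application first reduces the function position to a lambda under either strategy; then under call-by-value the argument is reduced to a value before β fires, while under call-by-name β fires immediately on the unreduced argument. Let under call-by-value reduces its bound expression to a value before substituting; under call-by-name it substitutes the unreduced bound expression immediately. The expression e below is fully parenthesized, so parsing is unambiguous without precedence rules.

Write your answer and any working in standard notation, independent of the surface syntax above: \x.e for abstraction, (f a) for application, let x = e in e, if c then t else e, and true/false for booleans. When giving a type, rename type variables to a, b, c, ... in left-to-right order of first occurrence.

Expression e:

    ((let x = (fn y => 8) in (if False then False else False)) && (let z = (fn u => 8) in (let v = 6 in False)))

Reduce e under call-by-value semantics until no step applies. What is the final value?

Answer: false

Trace:
step 0: ((let x = (\y.8) in (if false then false else false)) && (let z = (\u.8) in (let v = 6 in false)))
step 1: [let@0] ((if false then false else false) && (let z = (\u.8) in (let v = 6 in false)))
step 2: [if@0] (false && (let z = (\u.8) in (let v = 6 in false)))
step 3: [let@1] (false && (let v = 6 in false))
step 4: [let@1] (false && false)
step 5: [delta@root] false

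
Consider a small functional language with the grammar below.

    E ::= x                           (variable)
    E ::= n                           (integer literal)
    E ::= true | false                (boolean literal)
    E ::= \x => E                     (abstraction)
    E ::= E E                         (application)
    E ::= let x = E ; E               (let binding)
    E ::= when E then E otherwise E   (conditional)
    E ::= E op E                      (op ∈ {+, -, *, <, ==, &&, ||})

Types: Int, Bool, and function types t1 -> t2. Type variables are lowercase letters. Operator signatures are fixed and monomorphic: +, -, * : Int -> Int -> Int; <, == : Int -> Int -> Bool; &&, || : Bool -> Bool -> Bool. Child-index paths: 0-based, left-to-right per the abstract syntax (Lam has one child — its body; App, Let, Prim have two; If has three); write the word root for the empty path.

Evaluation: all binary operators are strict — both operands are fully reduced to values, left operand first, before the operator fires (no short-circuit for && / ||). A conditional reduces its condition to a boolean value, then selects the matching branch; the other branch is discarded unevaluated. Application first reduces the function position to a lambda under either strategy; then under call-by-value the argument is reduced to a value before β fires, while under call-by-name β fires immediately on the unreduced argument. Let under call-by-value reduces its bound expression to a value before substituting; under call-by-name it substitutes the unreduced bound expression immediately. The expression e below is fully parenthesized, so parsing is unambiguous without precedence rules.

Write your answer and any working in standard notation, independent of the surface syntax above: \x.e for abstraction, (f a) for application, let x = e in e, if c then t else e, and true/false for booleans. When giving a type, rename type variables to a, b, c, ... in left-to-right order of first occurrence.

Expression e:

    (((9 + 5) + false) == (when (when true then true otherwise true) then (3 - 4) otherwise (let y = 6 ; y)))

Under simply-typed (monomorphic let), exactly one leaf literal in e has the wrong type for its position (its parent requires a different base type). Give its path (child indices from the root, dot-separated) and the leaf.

Answer: 0.1 : false

Derivation:
  unify Int ~ Int
  unify Int ~ Int
  unify Int ~ Int
  unify Bool ~ Int
  FAIL: mismatch Bool ~ Int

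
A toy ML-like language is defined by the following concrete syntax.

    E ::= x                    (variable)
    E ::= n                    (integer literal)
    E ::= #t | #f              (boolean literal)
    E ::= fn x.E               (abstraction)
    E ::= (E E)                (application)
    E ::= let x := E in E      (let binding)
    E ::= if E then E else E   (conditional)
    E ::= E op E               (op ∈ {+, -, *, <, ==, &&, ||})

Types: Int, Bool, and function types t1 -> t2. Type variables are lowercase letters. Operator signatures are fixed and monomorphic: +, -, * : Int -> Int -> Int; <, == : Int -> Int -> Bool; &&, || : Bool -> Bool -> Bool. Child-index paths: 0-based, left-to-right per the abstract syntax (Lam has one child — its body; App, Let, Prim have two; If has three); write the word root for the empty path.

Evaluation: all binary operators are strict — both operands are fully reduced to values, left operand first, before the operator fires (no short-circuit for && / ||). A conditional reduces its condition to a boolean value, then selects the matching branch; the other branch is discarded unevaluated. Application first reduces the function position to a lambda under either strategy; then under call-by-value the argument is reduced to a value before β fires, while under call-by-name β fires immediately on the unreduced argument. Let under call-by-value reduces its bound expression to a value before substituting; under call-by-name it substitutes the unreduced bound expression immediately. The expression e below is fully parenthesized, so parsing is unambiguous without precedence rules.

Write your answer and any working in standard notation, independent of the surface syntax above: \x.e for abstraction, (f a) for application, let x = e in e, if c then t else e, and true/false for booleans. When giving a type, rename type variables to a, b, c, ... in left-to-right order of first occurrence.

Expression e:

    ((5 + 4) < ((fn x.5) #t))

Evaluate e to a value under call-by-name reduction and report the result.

Working:
step 0: ((5 + 4) < ((\x.5) true))
step 1: [delta@0] (9 < ((\x.5) true))
step 2: [beta@1] (9 < 5)
step 3: [delta@root] false

Answer: false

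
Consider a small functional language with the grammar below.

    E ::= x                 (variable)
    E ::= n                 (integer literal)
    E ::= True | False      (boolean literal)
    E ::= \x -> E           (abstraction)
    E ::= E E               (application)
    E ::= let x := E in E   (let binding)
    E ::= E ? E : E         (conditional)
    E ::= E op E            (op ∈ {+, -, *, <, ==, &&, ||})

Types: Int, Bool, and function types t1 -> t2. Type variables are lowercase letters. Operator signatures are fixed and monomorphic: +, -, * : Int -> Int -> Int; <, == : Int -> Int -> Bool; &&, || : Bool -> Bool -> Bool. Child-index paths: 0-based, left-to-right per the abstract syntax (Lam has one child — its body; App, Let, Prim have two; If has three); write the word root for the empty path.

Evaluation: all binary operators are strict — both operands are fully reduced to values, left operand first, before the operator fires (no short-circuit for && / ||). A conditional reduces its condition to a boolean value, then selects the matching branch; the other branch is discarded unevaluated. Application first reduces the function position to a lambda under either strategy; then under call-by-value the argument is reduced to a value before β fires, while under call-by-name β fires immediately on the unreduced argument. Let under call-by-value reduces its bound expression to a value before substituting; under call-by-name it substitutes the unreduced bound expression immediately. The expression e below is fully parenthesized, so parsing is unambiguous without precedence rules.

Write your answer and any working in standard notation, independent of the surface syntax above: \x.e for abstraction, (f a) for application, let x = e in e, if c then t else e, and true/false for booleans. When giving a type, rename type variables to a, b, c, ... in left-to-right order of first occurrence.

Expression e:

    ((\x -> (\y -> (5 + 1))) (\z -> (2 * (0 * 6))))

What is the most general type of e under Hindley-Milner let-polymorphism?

Answer: a -> Int

Working:
  unify Int ~ Int
  unify Int ~ Int
\y._ : b -> Int
\x._ : a -> b -> Int
  unify Int ~ Int
  unify Int ~ Int
  unify Int ~ Int
  unify Int ~ Int
\z._ : c -> Int
  unify a -> b -> Int ~ (c -> Int) -> d
  unify a ~ c -> Int
  unify b -> Int ~ d
_ _ : b -> Int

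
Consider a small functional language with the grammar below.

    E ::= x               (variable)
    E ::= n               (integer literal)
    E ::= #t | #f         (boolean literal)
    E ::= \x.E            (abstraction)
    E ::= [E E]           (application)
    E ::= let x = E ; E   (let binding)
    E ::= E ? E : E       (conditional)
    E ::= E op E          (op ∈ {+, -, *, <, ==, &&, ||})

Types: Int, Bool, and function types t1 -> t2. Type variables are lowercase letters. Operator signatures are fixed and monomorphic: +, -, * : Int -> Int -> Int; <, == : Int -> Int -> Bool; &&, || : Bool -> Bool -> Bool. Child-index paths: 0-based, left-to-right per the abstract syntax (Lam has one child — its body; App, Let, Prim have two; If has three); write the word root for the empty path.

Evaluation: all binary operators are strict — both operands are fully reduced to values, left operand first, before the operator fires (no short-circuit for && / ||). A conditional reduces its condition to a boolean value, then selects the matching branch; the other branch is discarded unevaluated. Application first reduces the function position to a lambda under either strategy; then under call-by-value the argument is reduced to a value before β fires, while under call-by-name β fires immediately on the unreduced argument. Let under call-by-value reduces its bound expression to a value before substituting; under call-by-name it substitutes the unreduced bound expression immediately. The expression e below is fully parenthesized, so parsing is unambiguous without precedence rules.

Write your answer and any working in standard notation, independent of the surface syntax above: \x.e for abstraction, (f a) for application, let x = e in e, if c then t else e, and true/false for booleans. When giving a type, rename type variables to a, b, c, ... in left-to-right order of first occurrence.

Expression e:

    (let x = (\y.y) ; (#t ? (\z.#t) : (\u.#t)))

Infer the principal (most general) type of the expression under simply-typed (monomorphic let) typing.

Working:
y : a
\y._ : a -> a
let x : a -> a
  unify Bool ~ Bool
\z._ : b -> Bool
\u._ : c -> Bool
  unify b -> Bool ~ c -> Bool
  unify b ~ c
  unify Bool ~ Bool

Answer: a -> Bool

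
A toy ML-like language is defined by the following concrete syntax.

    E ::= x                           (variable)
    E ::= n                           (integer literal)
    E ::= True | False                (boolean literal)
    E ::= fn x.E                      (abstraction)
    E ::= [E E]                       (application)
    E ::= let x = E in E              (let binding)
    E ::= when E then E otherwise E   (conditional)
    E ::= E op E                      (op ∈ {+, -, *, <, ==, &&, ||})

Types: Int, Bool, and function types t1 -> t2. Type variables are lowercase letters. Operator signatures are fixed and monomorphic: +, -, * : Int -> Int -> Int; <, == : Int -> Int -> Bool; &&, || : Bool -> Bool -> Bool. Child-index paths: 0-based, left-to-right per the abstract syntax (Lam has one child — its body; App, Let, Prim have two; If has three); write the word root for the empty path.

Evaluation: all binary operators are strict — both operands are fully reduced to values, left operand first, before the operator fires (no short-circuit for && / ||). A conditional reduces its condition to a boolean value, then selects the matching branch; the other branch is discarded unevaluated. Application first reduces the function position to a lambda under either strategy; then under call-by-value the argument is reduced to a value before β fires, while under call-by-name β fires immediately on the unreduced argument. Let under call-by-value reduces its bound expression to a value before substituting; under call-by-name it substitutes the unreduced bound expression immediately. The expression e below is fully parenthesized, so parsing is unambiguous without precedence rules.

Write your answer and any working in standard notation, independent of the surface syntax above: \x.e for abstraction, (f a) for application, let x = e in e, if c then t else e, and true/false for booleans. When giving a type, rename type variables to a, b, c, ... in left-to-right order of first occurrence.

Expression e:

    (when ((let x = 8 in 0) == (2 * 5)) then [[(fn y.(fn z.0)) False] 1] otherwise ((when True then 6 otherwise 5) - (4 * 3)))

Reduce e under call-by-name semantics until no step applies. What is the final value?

Answer: -6

Trace:
step 0: (if ((let x = 8 in 0) == (2 * 5)) then (((\y.(\z.0)) false) 1) else ((if true then 6 else 5) - (4 * 3)))
step 1: [let@0.0] (if (0 == (2 * 5)) then (((\y.(\z.0)) false) 1) else ((if true then 6 else 5) - (4 * 3)))
step 2: [delta@0.1] (if (0 == 10) then (((\y.(\z.0)) false) 1) else ((if true then 6 else 5) - (4 * 3)))
step 3: [delta@0] (if false then (((\y.(\z.0)) false) 1) else ((if true then 6 else 5) - (4 * 3)))
step 4: [if@root] ((if true then 6 else 5) - (4 * 3))
step 5: [if@0] (6 - (4 * 3))
step 6: [delta@1] (6 - 12)
step 7: [delta@root] -6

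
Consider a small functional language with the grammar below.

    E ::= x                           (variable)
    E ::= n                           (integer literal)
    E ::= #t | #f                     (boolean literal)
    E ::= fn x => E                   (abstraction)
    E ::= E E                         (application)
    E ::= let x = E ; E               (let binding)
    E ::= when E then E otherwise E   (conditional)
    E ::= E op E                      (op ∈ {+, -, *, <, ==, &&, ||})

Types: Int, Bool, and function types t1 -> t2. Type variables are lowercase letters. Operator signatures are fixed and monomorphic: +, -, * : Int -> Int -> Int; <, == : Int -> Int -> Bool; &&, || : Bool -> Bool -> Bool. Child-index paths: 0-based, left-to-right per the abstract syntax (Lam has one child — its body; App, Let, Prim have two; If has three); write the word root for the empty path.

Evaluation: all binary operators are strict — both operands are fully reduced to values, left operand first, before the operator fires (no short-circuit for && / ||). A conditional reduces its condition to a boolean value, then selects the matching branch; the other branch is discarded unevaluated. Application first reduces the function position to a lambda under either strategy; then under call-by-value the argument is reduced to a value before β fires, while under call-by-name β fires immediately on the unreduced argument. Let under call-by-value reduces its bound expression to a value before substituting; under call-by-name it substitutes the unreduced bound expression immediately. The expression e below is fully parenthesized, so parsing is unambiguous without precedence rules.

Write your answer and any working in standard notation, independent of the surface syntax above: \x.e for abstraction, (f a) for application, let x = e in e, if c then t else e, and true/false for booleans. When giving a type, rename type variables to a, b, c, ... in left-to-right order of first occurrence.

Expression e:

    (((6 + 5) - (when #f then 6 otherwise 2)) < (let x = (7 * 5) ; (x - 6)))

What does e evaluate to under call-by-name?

Working:
step 0: (((6 + 5) - (if false then 6 else 2)) < (let x = (7 * 5) in (x - 6)))
step 1: [delta@0.0] ((11 - (if false then 6 else 2)) < (let x = (7 * 5) in (x - 6)))
step 2: [if@0.1] ((11 - 2) < (let x = (7 * 5) in (x - 6)))
step 3: [delta@0] (9 < (let x = (7 * 5) in (x - 6)))
step 4: [let@1] (9 < ((7 * 5) - 6))
step 5: [delta@1.0] (9 < (35 - 6))
step 6: [delta@1] (9 < 29)
step 7: [delta@root] true

Answer: true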